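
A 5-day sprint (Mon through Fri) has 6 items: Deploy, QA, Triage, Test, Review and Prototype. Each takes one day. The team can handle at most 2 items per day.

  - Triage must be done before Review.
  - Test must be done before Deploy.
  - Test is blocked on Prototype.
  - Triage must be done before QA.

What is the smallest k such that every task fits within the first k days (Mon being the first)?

3 days

The precedence chain requires at least 3 distinct days.
With at most 2 per day and 6 tasks, at least 3 days are needed.
3 works (last occupied day: Wed): for example QA -> Tue, Deploy -> Wed, Review -> Wed, Triage -> Mon, Test -> Tue, Prototype -> Mon.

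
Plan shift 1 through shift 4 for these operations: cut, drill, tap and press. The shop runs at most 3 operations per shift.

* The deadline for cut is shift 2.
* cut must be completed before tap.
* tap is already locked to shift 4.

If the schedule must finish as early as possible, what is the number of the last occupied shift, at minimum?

The precedence chain requires at least 2 distinct shifts.
With at most 3 per shift and 4 operations, at least 2 shifts are needed.
tap can't be placed before shift 4, so the schedule must run through at least shift 4.
4 works (last occupied shift: shift 4): for example tap in shift 4, press in shift 1, drill in shift 1, cut in shift 1.

shift 4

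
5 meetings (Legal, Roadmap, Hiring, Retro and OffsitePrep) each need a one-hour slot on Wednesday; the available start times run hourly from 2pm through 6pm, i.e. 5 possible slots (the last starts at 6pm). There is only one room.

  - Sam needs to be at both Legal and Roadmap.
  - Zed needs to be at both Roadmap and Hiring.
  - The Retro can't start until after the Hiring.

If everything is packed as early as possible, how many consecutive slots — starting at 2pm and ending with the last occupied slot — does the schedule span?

The precedence chain requires at least 2 distinct slots.
With at most 1 per slot and 5 meetings, at least 5 slots are needed.
5 works (last occupied slot: 6pm): for example Retro -> 3pm; Roadmap -> 5pm; Hiring -> 2pm; Legal -> 4pm; OffsitePrep -> 6pm.

5 slots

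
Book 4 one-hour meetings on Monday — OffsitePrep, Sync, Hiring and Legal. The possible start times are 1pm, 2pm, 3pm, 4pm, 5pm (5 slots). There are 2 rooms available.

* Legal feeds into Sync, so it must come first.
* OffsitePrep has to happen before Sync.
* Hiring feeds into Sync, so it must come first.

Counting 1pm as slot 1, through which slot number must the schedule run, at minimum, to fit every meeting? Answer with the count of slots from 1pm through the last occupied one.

3

The precedence chain requires at least 2 distinct slots.
With at most 2 per slot and 4 meetings, at least 2 slots are needed.
Could 2 slots be enough, i.e. nothing placed later than 2pm? No: Sync must come after Hiring (at 1pm or later) → {2pm}; Hiring must come before Sync (at 2pm or earlier) → {1pm}; OffsitePrep must come before Sync (at 2pm or earlier) → {1pm}; Legal must come before Sync (at 2pm or earlier) → {1pm}; that puts OffsitePrep, Hiring and Legal all in 1pm — more than 2 per slot.
So 2 slots is not enough.
3 works (last occupied slot: 3pm): for example Hiring=1pm, Sync=3pm, Legal=2pm, OffsitePrep=1pm.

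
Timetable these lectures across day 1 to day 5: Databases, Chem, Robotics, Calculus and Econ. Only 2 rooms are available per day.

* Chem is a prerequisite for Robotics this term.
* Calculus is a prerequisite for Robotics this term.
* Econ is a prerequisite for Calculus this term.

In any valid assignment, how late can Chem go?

day 4

Downstream work caps Chem at day 4.
Chem at day 4 is achievable: Databases in day 1, Robotics in day 5, Chem in day 4, Econ in day 1, Calculus in day 2.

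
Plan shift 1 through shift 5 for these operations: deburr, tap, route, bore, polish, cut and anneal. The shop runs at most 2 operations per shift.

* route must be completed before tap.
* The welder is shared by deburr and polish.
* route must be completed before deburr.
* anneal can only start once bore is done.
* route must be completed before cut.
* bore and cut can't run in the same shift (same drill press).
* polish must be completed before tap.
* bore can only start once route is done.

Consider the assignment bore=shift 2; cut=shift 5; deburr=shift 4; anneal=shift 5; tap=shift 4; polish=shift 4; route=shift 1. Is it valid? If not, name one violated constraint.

No — it violates: The welder is shared by deburr and polish

anneal can only start once bore is done — holds.
route must be completed before cut — holds.
route must be completed before tap — holds.
bore can only start once route is done — holds.
The shop runs at most 2 operations per shift — violated.
The welder is shared by deburr and polish — violated.
bore and cut can't run in the same shift (same drill press) — holds.
polish must be completed before tap — violated.
route must be completed before deburr — holds.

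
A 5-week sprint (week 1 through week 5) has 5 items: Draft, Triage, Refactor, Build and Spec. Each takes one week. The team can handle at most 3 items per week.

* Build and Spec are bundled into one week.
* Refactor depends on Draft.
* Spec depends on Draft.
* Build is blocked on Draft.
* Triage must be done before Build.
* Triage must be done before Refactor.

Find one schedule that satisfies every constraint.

Spec=week 2; Refactor=week 2; Draft=week 1; Build=week 2; Triage=week 1

Checking: Draft(week 1) before Build(week 2); Triage(week 1) before Refactor(week 2); Triage(week 1) before Build(week 2); Draft(week 1) before Refactor(week 2); Draft(week 1) before Spec(week 2); Build = Spec = week 2; max 3 per week (cap 3).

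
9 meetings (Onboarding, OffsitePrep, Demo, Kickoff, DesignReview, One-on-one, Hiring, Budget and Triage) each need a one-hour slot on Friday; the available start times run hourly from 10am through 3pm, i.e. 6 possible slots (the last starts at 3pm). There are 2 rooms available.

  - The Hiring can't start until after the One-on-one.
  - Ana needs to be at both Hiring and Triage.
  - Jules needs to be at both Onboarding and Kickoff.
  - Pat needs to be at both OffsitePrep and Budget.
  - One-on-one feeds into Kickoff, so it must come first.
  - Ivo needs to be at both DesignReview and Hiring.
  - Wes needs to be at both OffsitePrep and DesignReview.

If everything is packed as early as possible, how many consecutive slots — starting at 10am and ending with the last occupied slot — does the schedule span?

The precedence chain requires at least 2 distinct slots.
With at most 2 per slot and 9 meetings, at least 5 slots are needed.
5 works (last occupied slot: 2pm): for example Triage=2pm; Onboarding=10am; One-on-one=10am; OffsitePrep=12pm; Kickoff=11am; Budget=1pm; Demo=12pm; Hiring=11am; DesignReview=1pm.

5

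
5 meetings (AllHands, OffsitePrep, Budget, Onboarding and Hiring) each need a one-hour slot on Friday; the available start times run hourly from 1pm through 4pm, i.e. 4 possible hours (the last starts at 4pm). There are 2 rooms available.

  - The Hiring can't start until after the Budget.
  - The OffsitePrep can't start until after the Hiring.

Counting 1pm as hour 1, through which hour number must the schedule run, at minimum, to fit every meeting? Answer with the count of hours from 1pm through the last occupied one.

3 hours

The precedence chain requires at least 3 distinct hours.
With at most 2 per hour and 5 meetings, at least 3 hours are needed.
3 works (last occupied hour: 3pm): for example Hiring=2pm; Budget=1pm; AllHands=1pm; OffsitePrep=3pm; Onboarding=2pm.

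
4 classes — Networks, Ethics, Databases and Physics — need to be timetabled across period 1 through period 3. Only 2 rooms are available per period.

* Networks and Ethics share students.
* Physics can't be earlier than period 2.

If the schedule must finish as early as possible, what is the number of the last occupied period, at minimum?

With at most 2 per period and 4 classes, at least 2 periods are needed.
Physics can't be placed before period 2, so the schedule must run through at least period 2.
2 works (last occupied period: period 2): for example Networks=period 1, Databases=period 1, Ethics=period 2, Physics=period 2.

2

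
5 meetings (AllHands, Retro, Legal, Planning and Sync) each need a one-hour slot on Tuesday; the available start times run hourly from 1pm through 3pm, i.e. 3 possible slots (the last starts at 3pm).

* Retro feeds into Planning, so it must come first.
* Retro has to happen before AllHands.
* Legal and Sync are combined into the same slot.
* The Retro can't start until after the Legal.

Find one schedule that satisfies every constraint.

AllHands=3pm; Sync=1pm; Retro=2pm; Legal=1pm; Planning=3pm

Checking: Legal(1pm) before Retro(2pm); Retro(2pm) before Planning(3pm); Retro(2pm) before AllHands(3pm); Legal = Sync = 1pm.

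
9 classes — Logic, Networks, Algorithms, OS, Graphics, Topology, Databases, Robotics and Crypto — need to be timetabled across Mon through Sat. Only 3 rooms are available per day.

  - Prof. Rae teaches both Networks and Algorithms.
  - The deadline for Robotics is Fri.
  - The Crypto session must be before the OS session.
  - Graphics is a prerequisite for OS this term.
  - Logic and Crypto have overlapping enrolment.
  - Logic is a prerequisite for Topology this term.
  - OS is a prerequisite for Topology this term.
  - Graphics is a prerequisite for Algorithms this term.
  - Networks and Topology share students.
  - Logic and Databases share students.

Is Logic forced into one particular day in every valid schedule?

No

Logic can be Mon (e.g. Graphics -> Mon, Databases -> Tue, Logic -> Mon, Algorithms -> Tue, Topology -> Thu, Networks -> Wed, Robotics -> Mon, Crypto -> Tue, OS -> Wed) or Tue (e.g. OS=Tue; Crypto=Mon; Databases=Wed; Logic=Tue; Algorithms=Tue; Graphics=Mon; Robotics=Mon; Topology=Wed; Networks=Thu).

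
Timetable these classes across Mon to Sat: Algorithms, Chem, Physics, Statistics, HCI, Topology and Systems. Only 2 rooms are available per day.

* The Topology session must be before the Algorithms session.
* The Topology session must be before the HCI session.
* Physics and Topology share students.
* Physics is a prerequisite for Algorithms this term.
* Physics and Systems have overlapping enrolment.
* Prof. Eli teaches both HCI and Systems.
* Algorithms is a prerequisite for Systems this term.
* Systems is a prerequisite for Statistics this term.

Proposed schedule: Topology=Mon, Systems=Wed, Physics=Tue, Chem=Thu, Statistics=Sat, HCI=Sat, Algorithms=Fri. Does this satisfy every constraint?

No. Algorithms is a prerequisite for Systems this term is not satisfied.

Only 2 rooms are available per day — holds.
Prof. Eli teaches both HCI and Systems — holds.
Physics and Topology share students — holds.
The Topology session must be before the Algorithms session — holds.
The Topology session must be before the HCI session — holds.
Physics is a prerequisite for Algorithms this term — holds.
Algorithms is a prerequisite for Systems this term — violated.
Systems is a prerequisite for Statistics this term — holds.
Physics and Systems have overlapping enrolment — holds.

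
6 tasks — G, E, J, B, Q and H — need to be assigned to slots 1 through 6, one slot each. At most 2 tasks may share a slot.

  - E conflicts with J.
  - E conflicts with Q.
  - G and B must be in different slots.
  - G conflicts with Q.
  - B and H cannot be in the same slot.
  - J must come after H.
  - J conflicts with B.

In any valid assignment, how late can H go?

5

Downstream work caps H at 5.
H at 5 is achievable: H in 5, E in 1, Q in 2, J in 6, B in 2, G in 1.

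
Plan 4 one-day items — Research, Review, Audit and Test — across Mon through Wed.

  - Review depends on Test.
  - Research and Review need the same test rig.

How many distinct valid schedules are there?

18

Splitting on Research: it can be Mon (9), Tue (6), Wed (3). Listing each branch's schedules as (Review, Audit, Test):
Research=Mon: (Tue,Mon,Mon) (Tue,Tue,Mon) (Tue,Wed,Mon) (Wed,Mon,Mon) (Wed,Mon,Tue) (Wed,Tue,Mon) (Wed,Tue,Tue) (Wed,Wed,Mon) (Wed,Wed,Tue) — 9.
Research=Tue: (Wed,Mon,Mon) (Wed,Mon,Tue) (Wed,Tue,Mon) (Wed,Tue,Tue) (Wed,Wed,Mon) (Wed,Wed,Tue) — 6.
Research=Wed: (Tue,Mon,Mon) (Tue,Tue,Mon) (Tue,Wed,Mon) — 3.
Summing: 9 + 6 + 3 = 18.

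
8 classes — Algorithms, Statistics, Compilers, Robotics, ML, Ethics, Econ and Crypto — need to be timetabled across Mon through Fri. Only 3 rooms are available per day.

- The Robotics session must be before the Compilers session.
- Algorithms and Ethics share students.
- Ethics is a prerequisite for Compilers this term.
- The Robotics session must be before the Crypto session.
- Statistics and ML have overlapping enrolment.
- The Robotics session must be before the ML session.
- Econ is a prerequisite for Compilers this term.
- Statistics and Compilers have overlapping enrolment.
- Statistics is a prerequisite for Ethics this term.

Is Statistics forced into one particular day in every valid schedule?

Statistics can be Mon (e.g. Algorithms in Wed, Ethics in Tue, Econ in Mon, Robotics in Mon, Statistics in Mon, Crypto in Tue, ML in Tue, Compilers in Wed) or Tue (e.g. Econ=Mon, Algorithms=Mon, Compilers=Thu, Robotics=Mon, Crypto=Tue, Statistics=Tue, Ethics=Wed, ML=Wed).

No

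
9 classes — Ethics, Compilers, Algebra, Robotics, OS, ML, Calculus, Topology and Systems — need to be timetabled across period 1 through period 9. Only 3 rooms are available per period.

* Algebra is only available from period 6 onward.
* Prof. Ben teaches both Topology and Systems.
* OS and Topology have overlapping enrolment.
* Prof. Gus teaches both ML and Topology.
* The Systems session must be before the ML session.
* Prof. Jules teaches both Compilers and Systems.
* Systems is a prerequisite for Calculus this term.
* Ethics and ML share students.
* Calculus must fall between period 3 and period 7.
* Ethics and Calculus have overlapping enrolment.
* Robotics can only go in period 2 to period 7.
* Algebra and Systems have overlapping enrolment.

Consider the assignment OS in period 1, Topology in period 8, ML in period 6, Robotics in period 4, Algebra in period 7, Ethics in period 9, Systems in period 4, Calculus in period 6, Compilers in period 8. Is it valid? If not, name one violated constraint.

Yes

Only 3 rooms are available per period — holds.
Prof. Ben teaches both Topology and Systems — holds.
Robotics can only go in period 2 to period 7 — holds.
Algebra and Systems have overlapping enrolment — holds.
Algebra is only available from period 6 onward — holds.
OS and Topology have overlapping enrolment — holds.
Prof. Gus teaches both ML and Topology — holds.
The Systems session must be before the ML session — holds.
Prof. Jules teaches both Compilers and Systems — holds.
Calculus must fall between period 3 and period 7 — holds.
Systems is a prerequisite for Calculus this term — holds.
Ethics and Calculus have overlapping enrolment — holds.
Ethics and ML share students — holds.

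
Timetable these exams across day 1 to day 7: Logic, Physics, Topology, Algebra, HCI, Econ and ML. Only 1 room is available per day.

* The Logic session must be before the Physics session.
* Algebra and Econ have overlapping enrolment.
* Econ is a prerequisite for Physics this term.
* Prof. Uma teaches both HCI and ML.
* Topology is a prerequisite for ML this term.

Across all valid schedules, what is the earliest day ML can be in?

Precedence pushes ML to at least day 2.
ML at day 2 is achievable: Econ in day 4, Logic in day 3, Topology in day 1, Algebra in day 6, Physics in day 5, HCI in day 7, ML in day 2.

day 2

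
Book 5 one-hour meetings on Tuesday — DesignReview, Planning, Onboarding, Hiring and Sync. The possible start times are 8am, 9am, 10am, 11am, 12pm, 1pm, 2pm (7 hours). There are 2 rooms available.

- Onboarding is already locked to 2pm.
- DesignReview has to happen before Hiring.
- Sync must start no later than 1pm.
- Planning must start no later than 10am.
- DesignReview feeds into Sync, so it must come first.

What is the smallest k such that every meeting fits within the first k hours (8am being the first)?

7

The precedence chain requires at least 2 distinct hours.
With at most 2 per hour and 5 meetings, at least 3 hours are needed.
Onboarding can't be placed before 2pm — that is hour 7 counting from 8am — so the schedule must run through at least 7 hours.
7 works (last occupied hour: 2pm): for example Hiring in 9am, Planning in 8am, DesignReview in 8am, Sync in 9am, Onboarding in 2pm.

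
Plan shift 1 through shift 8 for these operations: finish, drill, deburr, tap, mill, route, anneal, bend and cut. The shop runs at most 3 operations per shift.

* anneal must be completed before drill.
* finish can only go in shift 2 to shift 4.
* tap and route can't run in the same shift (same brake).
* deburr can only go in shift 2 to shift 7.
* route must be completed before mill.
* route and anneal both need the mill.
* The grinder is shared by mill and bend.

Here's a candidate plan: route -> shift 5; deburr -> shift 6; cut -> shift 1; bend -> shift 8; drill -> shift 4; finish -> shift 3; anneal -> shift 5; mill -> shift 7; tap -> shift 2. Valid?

route and anneal both need the mill — violated.
route must be completed before mill — holds.
tap and route can't run in the same shift (same brake) — holds.
deburr can only go in shift 2 to shift 7 — holds.
The shop runs at most 3 operations per shift — holds.
The grinder is shared by mill and bend — holds.
anneal must be completed before drill — violated.
finish can only go in shift 2 to shift 4 — holds.

No — it violates: route and anneal both need the mill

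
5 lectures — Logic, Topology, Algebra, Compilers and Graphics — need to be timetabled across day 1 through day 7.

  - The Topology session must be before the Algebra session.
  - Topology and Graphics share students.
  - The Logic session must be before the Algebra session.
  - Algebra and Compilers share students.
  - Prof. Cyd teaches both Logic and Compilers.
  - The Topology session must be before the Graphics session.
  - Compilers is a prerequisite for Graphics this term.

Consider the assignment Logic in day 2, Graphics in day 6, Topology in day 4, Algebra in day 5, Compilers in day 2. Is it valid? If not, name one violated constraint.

Compilers is a prerequisite for Graphics this term — holds.
Prof. Cyd teaches both Logic and Compilers — violated.
The Logic session must be before the Algebra session — holds.
The Topology session must be before the Algebra session — holds.
The Topology session must be before the Graphics session — holds.
Topology and Graphics share students — holds.
Algebra and Compilers share students — holds.

No. Prof. Cyd teaches both Logic and Compilers is not satisfied.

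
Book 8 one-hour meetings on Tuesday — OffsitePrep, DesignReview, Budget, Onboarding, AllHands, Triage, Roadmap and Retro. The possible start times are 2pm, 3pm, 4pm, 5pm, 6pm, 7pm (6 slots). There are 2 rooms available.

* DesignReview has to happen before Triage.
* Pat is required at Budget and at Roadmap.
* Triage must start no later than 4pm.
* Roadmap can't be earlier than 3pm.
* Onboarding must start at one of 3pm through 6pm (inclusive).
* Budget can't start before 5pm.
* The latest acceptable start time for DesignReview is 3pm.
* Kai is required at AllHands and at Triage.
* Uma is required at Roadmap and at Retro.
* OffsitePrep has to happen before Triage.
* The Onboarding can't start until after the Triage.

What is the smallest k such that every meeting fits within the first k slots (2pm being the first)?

The precedence chain requires at least 3 distinct slots.
With at most 2 per slot and 8 meetings, at least 4 slots are needed.
Budget can't be placed before 5pm — that is slot 4 counting from 2pm — so the schedule must run through at least 4 slots.
4 works (last occupied slot: 5pm): for example Retro in 5pm, DesignReview in 2pm, Roadmap in 3pm, AllHands in 4pm, OffsitePrep in 2pm, Onboarding in 4pm, Triage in 3pm, Budget in 5pm.

4 slots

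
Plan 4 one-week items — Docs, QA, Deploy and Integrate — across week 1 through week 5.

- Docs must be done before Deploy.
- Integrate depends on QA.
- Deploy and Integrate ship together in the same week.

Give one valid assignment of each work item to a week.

Deploy -> week 2, QA -> week 1, Integrate -> week 2, Docs -> week 1

Checking: QA(week 1) before Integrate(week 2); Docs(week 1) before Deploy(week 2); Deploy = Integrate = week 2.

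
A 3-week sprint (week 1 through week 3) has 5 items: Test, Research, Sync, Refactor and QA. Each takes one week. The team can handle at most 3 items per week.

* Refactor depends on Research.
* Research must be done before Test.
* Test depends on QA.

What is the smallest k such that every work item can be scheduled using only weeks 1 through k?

The precedence chain requires at least 2 distinct weeks.
With at most 3 per week and 5 work items, at least 2 weeks are needed.
2 works (last occupied week: week 2): for example QA=week 1, Refactor=week 2, Sync=week 1, Test=week 2, Research=week 1.

2 weeks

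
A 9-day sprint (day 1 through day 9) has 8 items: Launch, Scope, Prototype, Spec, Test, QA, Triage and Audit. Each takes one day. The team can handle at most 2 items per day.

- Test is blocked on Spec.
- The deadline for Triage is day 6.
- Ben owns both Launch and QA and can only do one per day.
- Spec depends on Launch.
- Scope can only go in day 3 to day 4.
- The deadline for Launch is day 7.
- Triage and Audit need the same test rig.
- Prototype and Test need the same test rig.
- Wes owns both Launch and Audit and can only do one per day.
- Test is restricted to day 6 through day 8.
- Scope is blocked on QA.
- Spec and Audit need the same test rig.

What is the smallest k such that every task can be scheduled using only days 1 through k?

6

The precedence chain requires at least 3 distinct days.
With at most 2 per day and 8 tasks, at least 4 days are needed.
Test can't be placed before day 6, so the schedule must run through at least day 6.
6 works (last occupied day: day 6): for example Prototype -> day 1, Test -> day 6, Scope -> day 3, Spec -> day 2, QA -> day 2, Triage -> day 3, Launch -> day 1, Audit -> day 4.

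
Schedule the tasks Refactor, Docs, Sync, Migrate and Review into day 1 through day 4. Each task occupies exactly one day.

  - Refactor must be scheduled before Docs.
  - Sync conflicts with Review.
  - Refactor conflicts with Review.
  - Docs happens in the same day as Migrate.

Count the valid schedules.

Splitting on Refactor: it can be day 1 (27), day 2 (18), day 3 (9). Listing each branch's schedules as (Docs, Sync, Migrate, Review) by day number:
Refactor=day 1: (2,1,2,2) (2,1,2,3) (2,1,2,4) (2,2,2,3) (2,2,2,4) (2,3,2,2) (2,3,2,4) (2,4,2,2) (2,4,2,3) (3,1,3,2) (3,1,3,3) (3,1,3,4) (3,2,3,3) (3,2,3,4) (3,3,3,2) (3,3,3,4) (3,4,3,2) (3,4,3,3) (4,1,4,2) (4,1,4,3) (4,1,4,4) (4,2,4,3) (4,2,4,4) (4,3,4,2) (4,3,4,4) (4,4,4,2) (4,4,4,3) — 27.
Refactor=day 2: (3,1,3,3) (3,1,3,4) (3,2,3,1) (3,2,3,3) (3,2,3,4) (3,3,3,1) (3,3,3,4) (3,4,3,1) (3,4,3,3) (4,1,4,3) (4,1,4,4) (4,2,4,1) (4,2,4,3) (4,2,4,4) (4,3,4,1) (4,3,4,4) (4,4,4,1) (4,4,4,3) — 18.
Refactor=day 3: (4,1,4,2) (4,1,4,4) (4,2,4,1) (4,2,4,4) (4,3,4,1) (4,3,4,2) (4,3,4,4) (4,4,4,1) (4,4,4,2) — 9.
Summing: 27 + 18 + 9 = 54.

54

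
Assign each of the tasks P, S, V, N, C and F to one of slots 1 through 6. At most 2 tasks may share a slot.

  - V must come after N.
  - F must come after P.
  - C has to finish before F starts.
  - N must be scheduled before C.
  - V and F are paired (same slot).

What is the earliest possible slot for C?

2

Precedence pushes C to at least 2; downstream work caps C at 5.
C at 2 is achievable: P in 1; N in 1; V in 3; S in 2; C in 2; F in 3.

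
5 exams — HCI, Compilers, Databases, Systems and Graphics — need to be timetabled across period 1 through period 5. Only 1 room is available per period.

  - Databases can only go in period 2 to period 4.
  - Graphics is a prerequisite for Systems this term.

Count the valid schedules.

Splitting on HCI: it can be period 1 (9), period 2 (6), period 3 (6), period 4 (6), period 5 (9). Listing each branch's schedules as (Compilers, Databases, Systems, Graphics) by period number:
HCI=period 1: (2,3,5,4) (2,4,5,3) (3,2,5,4) (3,4,5,2) (4,2,5,3) (4,3,5,2) (5,2,4,3) (5,3,4,2) (5,4,3,2) — 9.
HCI=period 2: (1,3,5,4) (1,4,5,3) (3,4,5,1) (4,3,5,1) (5,3,4,1) (5,4,3,1) — 6.
HCI=period 3: (1,2,5,4) (1,4,5,2) (2,4,5,1) (4,2,5,1) (5,2,4,1) (5,4,2,1) — 6.
HCI=period 4: (1,2,5,3) (1,3,5,2) (2,3,5,1) (3,2,5,1) (5,2,3,1) (5,3,2,1) — 6.
HCI=period 5: (1,2,4,3) (1,3,4,2) (1,4,3,2) (2,3,4,1) (2,4,3,1) (3,2,4,1) (3,4,2,1) (4,2,3,1) (4,3,2,1) — 9.
Summing: 9 + 6 + 6 + 6 + 9 = 36.

36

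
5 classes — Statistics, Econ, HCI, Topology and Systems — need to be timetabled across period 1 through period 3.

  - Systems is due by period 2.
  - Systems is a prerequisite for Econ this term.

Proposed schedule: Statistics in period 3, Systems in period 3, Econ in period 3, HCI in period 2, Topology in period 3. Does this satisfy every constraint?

No — it violates: Systems is due by period 2

Systems is due by period 2 — violated.
Systems is a prerequisite for Econ this term — violated.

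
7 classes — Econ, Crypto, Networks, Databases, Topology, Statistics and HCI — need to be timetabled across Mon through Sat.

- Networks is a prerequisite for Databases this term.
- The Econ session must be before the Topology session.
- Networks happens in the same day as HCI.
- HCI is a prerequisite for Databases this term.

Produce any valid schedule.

Databases -> Tue, HCI -> Mon, Econ -> Mon, Networks -> Mon, Topology -> Tue, Crypto -> Mon, Statistics -> Mon

Checking: Econ(Mon) before Topology(Tue); Networks(Mon) before Databases(Tue); HCI(Mon) before Databases(Tue); Networks = HCI = Mon.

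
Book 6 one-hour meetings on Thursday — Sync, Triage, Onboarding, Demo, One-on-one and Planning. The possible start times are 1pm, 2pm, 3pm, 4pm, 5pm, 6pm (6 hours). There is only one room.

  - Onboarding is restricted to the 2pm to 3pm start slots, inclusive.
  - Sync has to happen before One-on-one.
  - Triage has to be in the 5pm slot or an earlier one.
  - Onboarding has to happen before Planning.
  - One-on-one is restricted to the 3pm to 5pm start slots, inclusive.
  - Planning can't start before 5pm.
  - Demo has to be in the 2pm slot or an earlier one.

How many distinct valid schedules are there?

Splitting on Sync: it can be 1pm (2), 2pm (2), 3pm (2), 4pm (3). Listing each branch's schedules as (Triage, Onboarding, Demo, One-on-one, Planning):
Sync=1pm: (4pm,3pm,2pm,5pm,6pm) (5pm,3pm,2pm,4pm,6pm) — 2.
Sync=2pm: (4pm,3pm,1pm,5pm,6pm) (5pm,3pm,1pm,4pm,6pm) — 2.
Sync=3pm: (4pm,2pm,1pm,5pm,6pm) (5pm,2pm,1pm,4pm,6pm) — 2.
Sync=4pm: (1pm,3pm,2pm,5pm,6pm) (2pm,3pm,1pm,5pm,6pm) (3pm,2pm,1pm,5pm,6pm) — 3.
Summing: 2 + 2 + 2 + 3 = 9.

9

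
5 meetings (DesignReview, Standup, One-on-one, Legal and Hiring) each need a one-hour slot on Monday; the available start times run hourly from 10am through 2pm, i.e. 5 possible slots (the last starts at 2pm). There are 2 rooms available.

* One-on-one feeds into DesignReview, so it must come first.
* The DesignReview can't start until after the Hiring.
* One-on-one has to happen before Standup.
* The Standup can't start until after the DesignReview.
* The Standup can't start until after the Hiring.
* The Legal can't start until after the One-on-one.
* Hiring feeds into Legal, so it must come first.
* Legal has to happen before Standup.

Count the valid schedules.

34

Splitting on DesignReview: it can be 11am (6), 12pm (14), 1pm (14). Listing each branch's schedules as (Standup, One-on-one, Legal, Hiring):
DesignReview=11am: (12pm,10am,11am,10am) (1pm,10am,11am,10am) (1pm,10am,12pm,10am) (2pm,10am,11am,10am) (2pm,10am,12pm,10am) (2pm,10am,1pm,10am) — 6.
DesignReview=12pm: (1pm,10am,11am,10am) (1pm,10am,12pm,10am) (1pm,10am,12pm,11am) (1pm,11am,12pm,10am) (1pm,11am,12pm,11am) (2pm,10am,11am,10am) (2pm,10am,12pm,10am) (2pm,10am,12pm,11am) (2pm,10am,1pm,10am) (2pm,10am,1pm,11am) (2pm,11am,12pm,10am) (2pm,11am,12pm,11am) (2pm,11am,1pm,10am) (2pm,11am,1pm,11am) — 14.
DesignReview=1pm: (2pm,10am,11am,10am) (2pm,10am,12pm,10am) (2pm,10am,12pm,11am) (2pm,10am,1pm,10am) (2pm,10am,1pm,11am) (2pm,10am,1pm,12pm) (2pm,11am,12pm,10am) (2pm,11am,12pm,11am) (2pm,11am,1pm,10am) (2pm,11am,1pm,11am) (2pm,11am,1pm,12pm) (2pm,12pm,1pm,10am) (2pm,12pm,1pm,11am) (2pm,12pm,1pm,12pm) — 14.
Summing: 6 + 14 + 14 = 34.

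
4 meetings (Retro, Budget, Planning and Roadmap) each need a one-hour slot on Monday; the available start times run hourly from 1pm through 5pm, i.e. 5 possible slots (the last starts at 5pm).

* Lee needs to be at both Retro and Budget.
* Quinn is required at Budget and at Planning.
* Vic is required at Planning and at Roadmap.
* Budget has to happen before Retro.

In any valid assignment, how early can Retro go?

Precedence pushes Retro to at least 2pm.
Retro at 2pm is achievable: Roadmap=1pm; Retro=2pm; Budget=1pm; Planning=2pm.

2pm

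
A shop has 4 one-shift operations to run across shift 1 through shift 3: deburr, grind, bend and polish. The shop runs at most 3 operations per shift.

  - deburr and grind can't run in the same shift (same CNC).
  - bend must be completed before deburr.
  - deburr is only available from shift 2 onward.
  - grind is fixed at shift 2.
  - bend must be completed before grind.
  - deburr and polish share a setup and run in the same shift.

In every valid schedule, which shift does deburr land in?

deburr's window is shift 2–shift 3.
grind is fixed at shift 2, and deburr can't share a shift with grind.
So deburr must be shift 3.

shift 3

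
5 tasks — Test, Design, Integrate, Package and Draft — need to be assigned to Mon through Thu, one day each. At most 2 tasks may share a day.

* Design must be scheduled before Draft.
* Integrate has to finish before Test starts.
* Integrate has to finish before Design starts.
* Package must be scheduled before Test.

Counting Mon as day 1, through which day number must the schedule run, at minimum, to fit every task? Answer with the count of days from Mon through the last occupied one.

The precedence chain requires at least 3 distinct days.
With at most 2 per day and 5 tasks, at least 3 days are needed.
3 works (last occupied day: Wed): for example Draft -> Wed; Design -> Tue; Test -> Tue; Integrate -> Mon; Package -> Mon.

3 days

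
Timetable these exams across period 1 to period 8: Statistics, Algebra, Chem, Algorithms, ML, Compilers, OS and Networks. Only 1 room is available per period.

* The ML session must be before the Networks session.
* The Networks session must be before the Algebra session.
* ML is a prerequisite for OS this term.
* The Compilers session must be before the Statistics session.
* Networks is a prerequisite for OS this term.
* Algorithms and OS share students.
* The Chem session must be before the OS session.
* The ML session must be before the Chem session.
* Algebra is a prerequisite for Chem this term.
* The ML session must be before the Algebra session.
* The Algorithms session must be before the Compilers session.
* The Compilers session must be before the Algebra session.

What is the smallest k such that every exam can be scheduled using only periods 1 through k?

The precedence chain requires at least 5 distinct periods.
With at most 1 per period and 8 exams, at least 8 periods are needed.
8 works (last occupied period: period 8): for example ML in period 1; Algorithms in period 2; Networks in period 4; Compilers in period 3; OS in period 7; Chem in period 6; Statistics in period 8; Algebra in period 5.

8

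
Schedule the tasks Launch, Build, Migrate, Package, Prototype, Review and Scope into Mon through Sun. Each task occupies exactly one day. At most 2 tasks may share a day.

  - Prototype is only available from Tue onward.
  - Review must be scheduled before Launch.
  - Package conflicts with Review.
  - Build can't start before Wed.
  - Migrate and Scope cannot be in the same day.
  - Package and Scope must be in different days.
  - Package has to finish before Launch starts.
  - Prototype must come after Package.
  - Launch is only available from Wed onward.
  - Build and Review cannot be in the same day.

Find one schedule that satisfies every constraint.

Review=Tue, Launch=Wed, Scope=Thu, Package=Mon, Build=Wed, Migrate=Mon, Prototype=Tue

Checking: Review(Tue) before Launch(Wed); Package(Mon) before Launch(Wed); Package(Mon) before Prototype(Tue); Package(Mon) != Review(Tue); Package(Mon) != Scope(Thu); Migrate(Mon) != Scope(Thu); Build(Wed) != Review(Tue); Prototype=Tue in [Tue,Sun]; Build=Wed in [Wed,Sun]; Launch=Wed in [Wed,Sun]; max 2 per day (cap 2).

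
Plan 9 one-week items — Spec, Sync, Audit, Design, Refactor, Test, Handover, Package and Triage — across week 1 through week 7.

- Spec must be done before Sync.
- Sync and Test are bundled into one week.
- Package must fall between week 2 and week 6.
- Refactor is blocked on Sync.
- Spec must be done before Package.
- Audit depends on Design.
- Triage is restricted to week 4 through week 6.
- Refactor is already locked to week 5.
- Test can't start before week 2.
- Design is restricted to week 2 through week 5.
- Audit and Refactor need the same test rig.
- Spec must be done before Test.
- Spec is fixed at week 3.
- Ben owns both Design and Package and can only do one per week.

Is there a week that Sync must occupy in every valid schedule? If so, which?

week 4

Spec is fixed at week 3 and must come before Sync, so Sync is at least week 4.
Refactor is fixed at week 5 and must come after Sync, so Sync is at most week 4.
So Sync must be week 4.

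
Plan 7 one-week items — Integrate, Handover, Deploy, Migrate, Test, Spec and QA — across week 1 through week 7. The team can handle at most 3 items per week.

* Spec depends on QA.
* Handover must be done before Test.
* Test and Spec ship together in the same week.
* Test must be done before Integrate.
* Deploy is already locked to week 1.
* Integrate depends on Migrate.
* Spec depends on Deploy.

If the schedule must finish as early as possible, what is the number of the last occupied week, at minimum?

3

The precedence chain requires at least 3 distinct weeks.
With at most 3 per week and 7 work items, at least 3 weeks are needed.
3 works (last occupied week: week 3): for example Spec -> week 2; Migrate -> week 2; Handover -> week 1; Test -> week 2; Integrate -> week 3; Deploy -> week 1; QA -> week 1.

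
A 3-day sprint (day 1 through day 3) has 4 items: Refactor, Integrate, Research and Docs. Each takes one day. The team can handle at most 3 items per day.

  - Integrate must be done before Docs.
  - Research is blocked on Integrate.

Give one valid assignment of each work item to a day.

Integrate=day 1, Refactor=day 1, Research=day 2, Docs=day 2

Checking: Integrate(day 1) before Research(day 2); Integrate(day 1) before Docs(day 2); max 2 per day (cap 3).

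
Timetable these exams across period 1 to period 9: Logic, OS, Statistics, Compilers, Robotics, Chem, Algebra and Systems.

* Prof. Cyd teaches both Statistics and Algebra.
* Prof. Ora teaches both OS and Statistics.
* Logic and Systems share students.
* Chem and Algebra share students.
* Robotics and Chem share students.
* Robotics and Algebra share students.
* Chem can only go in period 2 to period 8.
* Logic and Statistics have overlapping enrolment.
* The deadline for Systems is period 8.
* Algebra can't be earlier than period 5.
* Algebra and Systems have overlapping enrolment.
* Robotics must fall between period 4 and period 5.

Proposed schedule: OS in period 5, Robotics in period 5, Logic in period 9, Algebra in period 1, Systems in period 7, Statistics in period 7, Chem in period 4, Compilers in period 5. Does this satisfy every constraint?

No. Algebra can't be earlier than period 5 is not satisfied.

Prof. Cyd teaches both Statistics and Algebra — holds.
Chem can only go in period 2 to period 8 — holds.
Logic and Systems share students — holds.
Robotics must fall between period 4 and period 5 — holds.
Robotics and Algebra share students — holds.
Prof. Ora teaches both OS and Statistics — holds.
Logic and Statistics have overlapping enrolment — holds.
Algebra can't be earlier than period 5 — violated.
Algebra and Systems have overlapping enrolment — holds.
Robotics and Chem share students — holds.
Chem and Algebra share students — holds.
The deadline for Systems is period 8 — holds.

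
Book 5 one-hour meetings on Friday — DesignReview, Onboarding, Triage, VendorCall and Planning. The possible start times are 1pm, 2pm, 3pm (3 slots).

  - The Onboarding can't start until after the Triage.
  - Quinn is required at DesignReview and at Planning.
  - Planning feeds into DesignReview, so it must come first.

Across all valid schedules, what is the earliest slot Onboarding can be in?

2pm

Precedence pushes Onboarding to at least 2pm.
Onboarding at 2pm is achievable: DesignReview -> 2pm; VendorCall -> 1pm; Triage -> 1pm; Planning -> 1pm; Onboarding -> 2pm.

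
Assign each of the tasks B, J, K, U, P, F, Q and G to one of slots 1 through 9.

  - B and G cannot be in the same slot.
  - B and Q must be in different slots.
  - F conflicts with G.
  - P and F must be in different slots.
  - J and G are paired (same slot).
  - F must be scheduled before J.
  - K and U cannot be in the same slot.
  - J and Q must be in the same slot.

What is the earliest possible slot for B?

1

B at 1 is achievable: J=2; U=2; F=1; Q=2; G=2; P=2; B=1; K=1.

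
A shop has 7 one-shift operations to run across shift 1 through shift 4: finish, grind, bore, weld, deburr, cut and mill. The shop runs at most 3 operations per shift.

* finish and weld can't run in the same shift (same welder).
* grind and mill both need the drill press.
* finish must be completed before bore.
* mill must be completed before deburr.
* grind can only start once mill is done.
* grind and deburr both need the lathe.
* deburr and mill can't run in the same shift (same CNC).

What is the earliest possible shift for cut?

shift 1

cut at shift 1 is achievable: cut -> shift 1, weld -> shift 2, mill -> shift 1, bore -> shift 2, finish -> shift 1, deburr -> shift 3, grind -> shift 2.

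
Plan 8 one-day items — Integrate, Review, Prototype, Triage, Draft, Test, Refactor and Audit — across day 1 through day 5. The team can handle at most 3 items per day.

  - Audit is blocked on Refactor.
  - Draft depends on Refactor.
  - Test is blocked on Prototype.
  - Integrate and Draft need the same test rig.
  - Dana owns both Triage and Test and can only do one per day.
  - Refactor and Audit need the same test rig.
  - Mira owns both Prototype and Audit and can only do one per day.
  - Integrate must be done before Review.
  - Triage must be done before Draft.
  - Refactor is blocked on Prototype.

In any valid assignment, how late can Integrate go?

day 4

Downstream work caps Integrate at day 4.
Integrate at day 4 is achievable: Review -> day 5; Triage -> day 1; Audit -> day 3; Integrate -> day 4; Draft -> day 3; Test -> day 2; Refactor -> day 2; Prototype -> day 1.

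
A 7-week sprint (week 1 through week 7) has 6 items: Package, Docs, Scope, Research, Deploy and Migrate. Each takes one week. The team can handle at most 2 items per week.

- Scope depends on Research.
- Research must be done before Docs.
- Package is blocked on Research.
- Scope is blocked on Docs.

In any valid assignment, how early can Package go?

Precedence pushes Package to at least week 2.
Package at week 2 is achievable: Package -> week 2, Deploy -> week 1, Migrate -> week 3, Docs -> week 2, Research -> week 1, Scope -> week 3.

week 2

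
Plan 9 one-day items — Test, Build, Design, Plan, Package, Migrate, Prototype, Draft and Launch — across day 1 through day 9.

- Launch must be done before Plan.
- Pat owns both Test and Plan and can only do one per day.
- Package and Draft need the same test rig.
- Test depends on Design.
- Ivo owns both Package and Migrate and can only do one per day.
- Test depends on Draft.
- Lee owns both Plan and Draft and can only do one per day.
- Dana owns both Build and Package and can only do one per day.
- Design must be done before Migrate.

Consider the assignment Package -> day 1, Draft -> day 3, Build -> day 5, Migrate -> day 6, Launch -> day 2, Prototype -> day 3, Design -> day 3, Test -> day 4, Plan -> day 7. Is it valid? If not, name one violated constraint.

Yes, all constraints hold

Test depends on Design — holds.
Package and Draft need the same test rig — holds.
Dana owns both Build and Package and can only do one per day — holds.
Pat owns both Test and Plan and can only do one per day — holds.
Test depends on Draft — holds.
Design must be done before Migrate — holds.
Launch must be done before Plan — holds.
Lee owns both Plan and Draft and can only do one per day — holds.
Ivo owns both Package and Migrate and can only do one per day — holds.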